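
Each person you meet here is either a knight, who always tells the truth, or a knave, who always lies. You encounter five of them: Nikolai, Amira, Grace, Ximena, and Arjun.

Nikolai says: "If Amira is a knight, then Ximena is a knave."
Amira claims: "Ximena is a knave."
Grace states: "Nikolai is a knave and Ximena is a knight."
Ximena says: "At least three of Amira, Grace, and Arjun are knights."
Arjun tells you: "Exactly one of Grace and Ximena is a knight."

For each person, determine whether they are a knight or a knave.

Nikolai: knight, Amira: knight, Grace: knave, Ximena: knave, Arjun: knave

Consider Nikolai. Suppose Nikolai is a knave.
Then no assignment of the remaining roles makes every statement match its speaker's type — contradiction.
So Nikolai is a knight.
With that fixed, Grace's statement is false, so Grace is a knave.
With that fixed, Ximena's statement is false, so Ximena is a knave.
With that fixed, Arjun's statement is false, so Arjun is a knave.
With that fixed, Amira's statement is true, so Amira is a knight.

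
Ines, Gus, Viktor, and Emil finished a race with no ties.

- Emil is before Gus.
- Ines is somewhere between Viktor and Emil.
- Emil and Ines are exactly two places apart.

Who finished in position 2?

Gus

With clues 1–2, Emil and Viktor are ruled out for place 2.
With clues 1–3, Ines is ruled out for place 2.
So place 2 is Gus.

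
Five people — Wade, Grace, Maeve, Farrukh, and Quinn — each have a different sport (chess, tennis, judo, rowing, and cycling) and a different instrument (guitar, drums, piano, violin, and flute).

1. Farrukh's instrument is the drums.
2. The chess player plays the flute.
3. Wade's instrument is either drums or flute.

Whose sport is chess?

Wade

With clues 1–2, Farrukh is impossible for the one with sport chess.
With clues 1–3, Grace, Maeve, and Quinn are impossible for the one with sport chess.
That leaves Wade.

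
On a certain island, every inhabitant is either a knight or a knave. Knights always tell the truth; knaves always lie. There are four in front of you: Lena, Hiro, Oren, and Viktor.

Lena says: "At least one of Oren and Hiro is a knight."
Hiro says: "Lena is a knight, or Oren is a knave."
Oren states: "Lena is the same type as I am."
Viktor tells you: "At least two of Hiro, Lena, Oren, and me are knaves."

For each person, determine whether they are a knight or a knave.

Consider Lena. Suppose Lena is a knave.
Then whichever role Oren has, Oren's statement has the wrong truth value — contradiction.
So Lena is a knight.
With that fixed, Hiro's statement is true, so Hiro is a knight.
Consider Oren. Suppose Oren is a knave.
Then whichever role Viktor has, Viktor's statement has the wrong truth value — contradiction.
So Oren is a knight.
With that fixed, Viktor's statement is false, so Viktor is a knave.

Lena: knight, Hiro: knight, Oren: knight, Viktor: knave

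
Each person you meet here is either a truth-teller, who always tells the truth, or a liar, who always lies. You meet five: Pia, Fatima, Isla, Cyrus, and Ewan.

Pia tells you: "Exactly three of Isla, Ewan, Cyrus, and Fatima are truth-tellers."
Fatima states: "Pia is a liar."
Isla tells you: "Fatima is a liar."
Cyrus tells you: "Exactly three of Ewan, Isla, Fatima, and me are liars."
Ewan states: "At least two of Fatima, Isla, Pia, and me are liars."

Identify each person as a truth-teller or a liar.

Pia: liar, Fatima: truth-teller, Isla: liar, Cyrus: liar, Ewan: truth-teller

Consider Pia. Suppose Pia is a truth-teller.
Then no assignment of the remaining roles makes every statement match its speaker's type — contradiction.
So Pia is a liar.
With that fixed, Fatima's statement is true, so Fatima is a truth-teller.
With that fixed, Isla's statement is false, so Isla is a liar.
With that fixed, Ewan's statement is true, so Ewan is a truth-teller.
With that fixed, Cyrus's statement is false, so Cyrus is a liar.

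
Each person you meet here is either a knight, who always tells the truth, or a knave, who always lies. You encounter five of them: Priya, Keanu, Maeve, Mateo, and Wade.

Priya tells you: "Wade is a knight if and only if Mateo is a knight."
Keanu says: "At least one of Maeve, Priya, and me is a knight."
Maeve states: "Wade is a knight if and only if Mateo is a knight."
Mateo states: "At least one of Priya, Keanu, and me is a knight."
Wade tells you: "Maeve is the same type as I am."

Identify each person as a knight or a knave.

Priya: knight, Keanu: knight, Maeve: knight, Mateo: knight, Wade: knight

Consider Priya. Suppose Priya is a knave.
Then no assignment of the remaining roles makes every statement match its speaker's type — contradiction.
So Priya is a knight.
With that fixed, Keanu's statement is true, so Keanu is a knight.
With that fixed, Mateo's statement is true, so Mateo is a knight.
Consider Maeve. Suppose Maeve is a knave.
Then whichever role Wade has, Wade's statement has the wrong truth value — contradiction.
So Maeve is a knight.
Consider Wade. Suppose Wade is a knave.
Then Priya's statement comes out false, contradicting Priya being a knight.
So Wade is a knight.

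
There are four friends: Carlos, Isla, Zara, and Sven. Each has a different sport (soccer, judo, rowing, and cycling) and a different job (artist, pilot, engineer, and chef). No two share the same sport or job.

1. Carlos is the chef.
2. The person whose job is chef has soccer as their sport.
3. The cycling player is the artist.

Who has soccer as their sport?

With clues 1–2, Isla, Sven, and Zara are impossible for the one with sport soccer.
That leaves Carlos.

Carlos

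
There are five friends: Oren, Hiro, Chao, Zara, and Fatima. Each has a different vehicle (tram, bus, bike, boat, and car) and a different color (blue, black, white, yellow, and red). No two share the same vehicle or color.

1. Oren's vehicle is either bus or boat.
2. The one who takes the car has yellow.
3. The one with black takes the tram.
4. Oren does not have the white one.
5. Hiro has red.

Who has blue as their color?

With clues 1–5, Chao, Fatima, Hiro, and Zara are impossible for the one with color blue.
That leaves Oren.

Oren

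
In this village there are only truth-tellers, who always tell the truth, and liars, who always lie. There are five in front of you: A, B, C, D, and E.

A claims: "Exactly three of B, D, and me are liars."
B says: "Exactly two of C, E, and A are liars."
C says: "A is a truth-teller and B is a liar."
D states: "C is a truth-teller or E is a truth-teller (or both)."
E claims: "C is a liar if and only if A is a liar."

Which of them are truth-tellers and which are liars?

A: liar, B: truth-teller, C: liar, D: truth-teller, E: truth-teller

Consider A. Suppose A is a truth-teller.
Then A's own statement would have to be true, but it can't be — contradiction.
So A is a liar.
With that fixed, C's statement is false, so C is a liar.
With that fixed, E's statement is true, so E is a truth-teller.
With that fixed, B's statement is true, so B is a truth-teller.
With that fixed, D's statement is true, so D is a truth-teller.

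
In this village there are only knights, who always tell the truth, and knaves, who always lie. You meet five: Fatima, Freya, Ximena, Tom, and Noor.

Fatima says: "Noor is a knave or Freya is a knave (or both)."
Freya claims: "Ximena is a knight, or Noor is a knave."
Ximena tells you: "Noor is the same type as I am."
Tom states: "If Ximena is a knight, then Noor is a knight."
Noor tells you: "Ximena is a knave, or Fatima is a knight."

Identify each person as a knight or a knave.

Fatima: knight, Freya: knave, Ximena: knave, Tom: knight, Noor: knight

Consider Fatima. Suppose Fatima is a knave.
Then no assignment of the remaining roles makes every statement match its speaker's type — contradiction.
So Fatima is a knight.
With that fixed, Noor's statement is true, so Noor is a knight.
With that fixed, Tom's statement is true, so Tom is a knight.
Consider Freya. Suppose Freya is a knight.
Then Fatima's statement comes out false, contradicting Fatima being a knight.
So Freya is a knave.
Consider Ximena. Suppose Ximena is a knight.
Then Freya's statement comes out true, contradicting Freya being a knave.
So Ximena is a knave.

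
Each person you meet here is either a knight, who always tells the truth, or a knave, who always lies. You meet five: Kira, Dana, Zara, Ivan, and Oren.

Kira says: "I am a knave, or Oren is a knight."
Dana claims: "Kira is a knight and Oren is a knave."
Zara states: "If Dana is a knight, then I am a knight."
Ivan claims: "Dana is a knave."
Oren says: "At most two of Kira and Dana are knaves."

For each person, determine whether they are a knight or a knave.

Regardless of anyone's role, Oren's statement is true, so Oren is a knight.
With that fixed, Kira's statement is true, so Kira is a knight.
With that fixed, Dana's statement is false, so Dana is a knave.
With that fixed, Zara's statement is true, so Zara is a knight.
With that fixed, Ivan's statement is true, so Ivan is a knight.

Kira: knight, Dana: knave, Zara: knight, Ivan: knight, Oren: knight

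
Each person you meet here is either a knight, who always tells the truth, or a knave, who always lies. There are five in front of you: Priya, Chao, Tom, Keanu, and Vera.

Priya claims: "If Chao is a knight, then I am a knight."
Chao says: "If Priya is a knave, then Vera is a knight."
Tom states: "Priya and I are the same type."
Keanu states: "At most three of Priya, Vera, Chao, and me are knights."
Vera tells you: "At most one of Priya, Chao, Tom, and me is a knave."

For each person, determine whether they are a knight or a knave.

Consider Priya. Suppose Priya is a knave.
Then whichever role Tom has, Tom's statement has the wrong truth value — contradiction.
So Priya is a knight.
With that fixed, Chao's statement is true, so Chao is a knight.
Consider Tom. Suppose Tom is a knight.
Then no assignment of the remaining roles makes every statement match its speaker's type — contradiction.
So Tom is a knave.
Consider Keanu. Suppose Keanu is a knave.
Then Keanu's own statement would have to be false, but it can't be — contradiction.
So Keanu is a knight.
Consider Vera. Suppose Vera is a knight.
Then Keanu's statement comes out false, contradicting Keanu being a knight.
So Vera is a knave.

Priya: knight, Chao: knight, Tom: knave, Keanu: knight, Vera: knave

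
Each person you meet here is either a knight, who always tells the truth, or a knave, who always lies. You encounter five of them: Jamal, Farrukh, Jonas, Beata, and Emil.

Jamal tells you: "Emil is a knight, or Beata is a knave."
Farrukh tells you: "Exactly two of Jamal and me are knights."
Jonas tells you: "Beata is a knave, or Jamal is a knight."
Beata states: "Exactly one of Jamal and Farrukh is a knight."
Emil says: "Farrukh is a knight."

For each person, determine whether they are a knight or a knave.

Consider Jamal. Suppose Jamal is a knave.
Then no assignment of the remaining roles makes every statement match its speaker's type — contradiction.
So Jamal is a knight.
With that fixed, Jonas's statement is true, so Jonas is a knight.
Consider Farrukh. Suppose Farrukh is a knave.
Then no assignment of the remaining roles makes every statement match its speaker's type — contradiction.
So Farrukh is a knight.
With that fixed, Beata's statement is false, so Beata is a knave.
With that fixed, Emil's statement is true, so Emil is a knight.

Jamal: knight, Farrukh: knight, Jonas: knight, Beata: knave, Emil: knight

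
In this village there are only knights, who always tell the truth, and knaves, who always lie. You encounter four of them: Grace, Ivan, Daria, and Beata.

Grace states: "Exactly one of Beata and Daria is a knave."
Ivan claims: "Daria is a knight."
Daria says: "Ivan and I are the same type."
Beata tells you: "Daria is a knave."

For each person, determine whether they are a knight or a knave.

Grace: knight, Ivan: knight, Daria: knight, Beata: knave

Consider Grace. Suppose Grace is a knave.
Then no assignment of the remaining roles makes every statement match its speaker's type — contradiction.
So Grace is a knight.
Consider Ivan. Suppose Ivan is a knave.
Then whichever role Daria has, Daria's statement has the wrong truth value — contradiction.
So Ivan is a knight.
Consider Daria. Suppose Daria is a knave.
Then Ivan's statement comes out false, contradicting Ivan being a knight.
So Daria is a knight.
With that fixed, Beata's statement is false, so Beata is a knave.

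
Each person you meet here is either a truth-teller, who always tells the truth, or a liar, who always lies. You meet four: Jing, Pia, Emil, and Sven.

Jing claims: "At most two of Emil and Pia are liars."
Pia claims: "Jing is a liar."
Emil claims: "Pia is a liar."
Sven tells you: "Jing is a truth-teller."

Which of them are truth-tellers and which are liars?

Jing: truth-teller, Pia: liar, Emil: truth-teller, Sven: truth-teller

Regardless of anyone's role, Jing's statement is true, so Jing is a truth-teller.
With that fixed, Pia's statement is false, so Pia is a liar.
With that fixed, Emil's statement is true, so Emil is a truth-teller.
With that fixed, Sven's statement is true, so Sven is a truth-teller.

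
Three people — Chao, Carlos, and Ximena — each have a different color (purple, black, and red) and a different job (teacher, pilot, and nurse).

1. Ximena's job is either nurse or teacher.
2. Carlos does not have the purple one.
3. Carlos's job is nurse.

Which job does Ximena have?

teacher

Clue 1 rules out pilot for Ximena's job.
With clues 1–3, nurse is impossible for Ximena's job.
That leaves teacher.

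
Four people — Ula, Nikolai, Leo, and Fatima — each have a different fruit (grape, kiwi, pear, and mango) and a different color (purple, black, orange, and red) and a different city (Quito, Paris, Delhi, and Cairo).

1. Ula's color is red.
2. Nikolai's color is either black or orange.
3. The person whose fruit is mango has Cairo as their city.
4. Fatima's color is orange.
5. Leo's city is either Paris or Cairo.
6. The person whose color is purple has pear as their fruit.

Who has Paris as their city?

With clues 1–6, Fatima, Nikolai, and Ula are impossible for the one with city Paris.
That leaves Leo.

Leo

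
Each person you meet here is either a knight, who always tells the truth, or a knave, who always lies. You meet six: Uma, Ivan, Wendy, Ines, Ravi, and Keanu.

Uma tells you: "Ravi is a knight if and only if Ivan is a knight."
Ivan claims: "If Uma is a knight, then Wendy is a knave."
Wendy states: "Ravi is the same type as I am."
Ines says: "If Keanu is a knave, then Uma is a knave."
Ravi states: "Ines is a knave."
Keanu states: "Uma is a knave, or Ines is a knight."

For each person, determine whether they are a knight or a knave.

Consider Uma. Suppose Uma is a knave.
Then no assignment of the remaining roles makes every statement match its speaker's type — contradiction.
So Uma is a knight.
Consider Ivan. Suppose Ivan is a knave.
Then no assignment of the remaining roles makes every statement match its speaker's type — contradiction.
So Ivan is a knight.
Consider Wendy. Suppose Wendy is a knight.
Then Ivan's statement comes out false, contradicting Ivan being a knight.
So Wendy is a knave.
Consider Ines. Suppose Ines is a knight.
Then no assignment of the remaining roles makes every statement match its speaker's type — contradiction.
So Ines is a knave.
With that fixed, Ravi's statement is true, so Ravi is a knight.
With that fixed, Keanu's statement is false, so Keanu is a knave.

Uma: knight, Ivan: knight, Wendy: knave, Ines: knave, Ravi: knight, Keanu: knave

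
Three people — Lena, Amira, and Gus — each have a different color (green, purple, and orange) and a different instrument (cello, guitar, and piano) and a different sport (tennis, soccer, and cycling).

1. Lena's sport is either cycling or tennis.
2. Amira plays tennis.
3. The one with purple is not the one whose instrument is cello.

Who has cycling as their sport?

Lena

With clues 1–2, Amira and Gus are impossible for the one with sport cycling.
That leaves Lena.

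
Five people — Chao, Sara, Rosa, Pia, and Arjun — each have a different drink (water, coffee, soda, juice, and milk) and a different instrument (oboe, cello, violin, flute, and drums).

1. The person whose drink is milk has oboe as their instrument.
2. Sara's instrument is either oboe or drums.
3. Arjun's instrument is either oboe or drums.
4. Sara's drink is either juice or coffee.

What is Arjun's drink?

milk

With clues 1–4, coffee, juice, soda, and water are impossible for Arjun's drink.
That leaves milk.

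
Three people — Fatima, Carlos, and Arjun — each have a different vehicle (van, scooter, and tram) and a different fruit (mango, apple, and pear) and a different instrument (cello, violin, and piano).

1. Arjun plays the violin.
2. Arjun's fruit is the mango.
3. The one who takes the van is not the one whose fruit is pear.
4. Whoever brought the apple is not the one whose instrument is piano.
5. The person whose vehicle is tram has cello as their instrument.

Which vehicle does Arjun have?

van

With clues 1–5, scooter and tram are impossible for Arjun's vehicle.
That leaves van.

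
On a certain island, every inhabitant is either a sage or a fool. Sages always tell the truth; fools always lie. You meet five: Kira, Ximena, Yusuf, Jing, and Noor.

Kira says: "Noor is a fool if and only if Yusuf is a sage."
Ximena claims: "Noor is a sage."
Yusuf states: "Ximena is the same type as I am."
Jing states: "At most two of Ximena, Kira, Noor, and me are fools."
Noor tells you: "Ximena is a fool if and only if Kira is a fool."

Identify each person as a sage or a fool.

Kira: sage, Ximena: sage, Yusuf: fool, Jing: sage, Noor: sage

Consider Kira. Suppose Kira is a fool.
Then no assignment of the remaining roles makes every statement match its speaker's type — contradiction.
So Kira is a sage.
Consider Ximena. Suppose Ximena is a fool.
Then whichever role Yusuf has, Yusuf's statement has the wrong truth value — contradiction.
So Ximena is a sage.
With that fixed, Jing's statement is true, so Jing is a sage.
With that fixed, Noor's statement is true, so Noor is a sage.
Consider Yusuf. Suppose Yusuf is a sage.
Then Kira's statement comes out false, contradicting Kira being a sage.
So Yusuf is a fool.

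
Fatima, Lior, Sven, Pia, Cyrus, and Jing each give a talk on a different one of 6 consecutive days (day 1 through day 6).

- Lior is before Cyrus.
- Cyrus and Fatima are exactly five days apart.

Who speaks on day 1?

With clue 1, Cyrus is ruled out for day 1.
With clues 1–2, Jing, Lior, Pia, and Sven are ruled out for day 1.
So day 1 is Fatima.

Fatima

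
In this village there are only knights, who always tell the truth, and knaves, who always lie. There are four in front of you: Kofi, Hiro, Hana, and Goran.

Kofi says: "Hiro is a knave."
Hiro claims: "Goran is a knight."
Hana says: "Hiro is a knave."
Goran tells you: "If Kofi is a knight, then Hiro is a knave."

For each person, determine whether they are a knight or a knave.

Consider Kofi. Suppose Kofi is a knight.
Then no assignment of the remaining roles makes every statement match its speaker's type — contradiction.
So Kofi is a knave.
With that fixed, Goran's statement is true, so Goran is a knight.
With that fixed, Hiro's statement is true, so Hiro is a knight.
With that fixed, Hana's statement is false, so Hana is a knave.

Kofi: knave, Hiro: knight, Hana: knave, Goran: knight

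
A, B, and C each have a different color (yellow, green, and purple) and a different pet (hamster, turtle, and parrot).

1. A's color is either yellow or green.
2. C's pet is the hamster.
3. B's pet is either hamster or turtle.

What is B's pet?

With clues 1–2, hamster is impossible for B's pet.
With clues 1–3, parrot is impossible for B's pet.
That leaves turtle.

turtle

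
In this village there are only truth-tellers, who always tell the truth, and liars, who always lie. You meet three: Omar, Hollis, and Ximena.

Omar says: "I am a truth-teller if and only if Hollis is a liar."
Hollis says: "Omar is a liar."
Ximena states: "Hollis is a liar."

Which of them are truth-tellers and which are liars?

Omar: truth-teller, Hollis: liar, Ximena: truth-teller

Consider Omar. Suppose Omar is a liar.
Then no assignment of the remaining roles makes every statement match its speaker's type — contradiction.
So Omar is a truth-teller.
With that fixed, Hollis's statement is false, so Hollis is a liar.
With that fixed, Ximena's statement is true, so Ximena is a truth-teller.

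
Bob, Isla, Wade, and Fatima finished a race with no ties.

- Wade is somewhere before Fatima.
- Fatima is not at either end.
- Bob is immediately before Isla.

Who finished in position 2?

Fatima

With clues 1–3, Bob, Isla, and Wade are ruled out for place 2.
So place 2 is Fatima.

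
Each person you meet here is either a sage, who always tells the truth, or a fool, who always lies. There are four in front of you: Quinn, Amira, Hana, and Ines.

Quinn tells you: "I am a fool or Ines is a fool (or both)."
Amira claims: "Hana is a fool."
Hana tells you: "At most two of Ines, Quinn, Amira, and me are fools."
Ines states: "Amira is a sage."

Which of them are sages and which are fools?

Quinn: sage, Amira: fool, Hana: sage, Ines: fool

Consider Quinn. Suppose Quinn is a fool.
Then Quinn's own statement would have to be false, but it can't be — contradiction.
So Quinn is a sage.
Consider Amira. Suppose Amira is a sage.
Then no assignment of the remaining roles makes every statement match its speaker's type — contradiction.
So Amira is a fool.
With that fixed, Ines's statement is false, so Ines is a fool.
Consider Hana. Suppose Hana is a fool.
Then Amira's statement comes out true, contradicting Amira being a fool.
So Hana is a sage.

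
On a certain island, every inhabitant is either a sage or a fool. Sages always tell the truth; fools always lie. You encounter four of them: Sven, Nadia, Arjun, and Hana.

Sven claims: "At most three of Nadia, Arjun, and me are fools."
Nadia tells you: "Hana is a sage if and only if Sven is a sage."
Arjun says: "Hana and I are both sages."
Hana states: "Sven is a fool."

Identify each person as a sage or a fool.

Sven: sage, Nadia: fool, Arjun: fool, Hana: fool

Regardless of anyone's role, Sven's statement is true, so Sven is a sage.
With that fixed, Hana's statement is false, so Hana is a fool.
With that fixed, Nadia's statement is false, so Nadia is a fool.
With that fixed, Arjun's statement is false, so Arjun is a fool.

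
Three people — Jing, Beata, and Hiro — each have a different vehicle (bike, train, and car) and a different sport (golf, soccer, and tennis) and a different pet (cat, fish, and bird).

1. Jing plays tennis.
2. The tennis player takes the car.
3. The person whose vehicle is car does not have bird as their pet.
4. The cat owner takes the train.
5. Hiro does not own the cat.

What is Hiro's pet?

bird

With clues 1–4, fish is impossible for Hiro's pet.
With clues 1–5, cat is impossible for Hiro's pet.
That leaves bird.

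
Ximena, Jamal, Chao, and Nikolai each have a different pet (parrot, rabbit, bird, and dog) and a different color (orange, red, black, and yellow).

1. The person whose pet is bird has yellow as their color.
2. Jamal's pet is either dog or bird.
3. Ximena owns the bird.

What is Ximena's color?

With clues 1–3, black, orange, and red are impossible for Ximena's color.
That leaves yellow.

yellow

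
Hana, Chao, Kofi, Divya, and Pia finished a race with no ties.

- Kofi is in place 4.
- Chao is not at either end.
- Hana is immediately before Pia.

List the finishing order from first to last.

From clue 1: Kofi → place 4.
From clues 1–2: Chao is in {2,3}.
From clues 1–3: Hana → place 1, Pia → place 2, Chao → place 3, Divya → place 5.

Hana, Pia, Chao, Kofi, Divya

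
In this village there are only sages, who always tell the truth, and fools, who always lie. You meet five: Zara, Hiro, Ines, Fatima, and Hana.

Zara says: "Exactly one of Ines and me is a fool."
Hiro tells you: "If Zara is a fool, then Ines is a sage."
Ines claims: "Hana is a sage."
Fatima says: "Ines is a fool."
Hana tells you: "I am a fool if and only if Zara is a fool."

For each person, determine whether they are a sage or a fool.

Consider Zara. Suppose Zara is a fool.
Then whichever role Hana has, Hana's statement has the wrong truth value — contradiction.
So Zara is a sage.
With that fixed, Hiro's statement is true, so Hiro is a sage.
Consider Ines. Suppose Ines is a sage.
Then Zara's statement comes out false, contradicting Zara being a sage.
So Ines is a fool.
With that fixed, Fatima's statement is true, so Fatima is a sage.
Consider Hana. Suppose Hana is a sage.
Then Ines's statement comes out true, contradicting Ines being a fool.
So Hana is a fool.

Zara: sage, Hiro: sage, Ines: fool, Fatima: sage, Hana: fool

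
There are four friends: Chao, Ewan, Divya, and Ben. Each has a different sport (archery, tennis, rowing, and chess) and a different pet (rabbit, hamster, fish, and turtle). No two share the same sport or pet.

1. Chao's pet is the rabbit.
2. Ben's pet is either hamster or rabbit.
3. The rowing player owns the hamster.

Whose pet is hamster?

Ben

Clue 1 rules out Chao for the one with pet hamster.
With clues 1–2, Divya and Ewan are impossible for the one with pet hamster.
That leaves Ben.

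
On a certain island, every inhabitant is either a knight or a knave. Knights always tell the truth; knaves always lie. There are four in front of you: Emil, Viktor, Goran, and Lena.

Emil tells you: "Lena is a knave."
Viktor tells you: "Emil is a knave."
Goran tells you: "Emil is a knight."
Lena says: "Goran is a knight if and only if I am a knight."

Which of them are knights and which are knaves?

Consider Emil. Suppose Emil is a knave.
Then no assignment of the remaining roles makes every statement match its speaker's type — contradiction.
So Emil is a knight.
With that fixed, Viktor's statement is false, so Viktor is a knave.
With that fixed, Goran's statement is true, so Goran is a knight.
Consider Lena. Suppose Lena is a knight.
Then Emil's statement comes out false, contradicting Emil being a knight.
So Lena is a knave.

Emil: knight, Viktor: knave, Goran: knight, Lena: knave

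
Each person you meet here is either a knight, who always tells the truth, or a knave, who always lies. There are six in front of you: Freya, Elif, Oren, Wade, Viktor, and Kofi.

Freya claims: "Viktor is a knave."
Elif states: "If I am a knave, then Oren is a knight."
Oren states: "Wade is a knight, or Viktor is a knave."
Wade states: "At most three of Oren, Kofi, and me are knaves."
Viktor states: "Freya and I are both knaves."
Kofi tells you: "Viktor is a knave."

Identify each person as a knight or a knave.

Regardless of anyone's role, Wade's statement is true, so Wade is a knight.
With that fixed, Oren's statement is true, so Oren is a knight.
With that fixed, Elif's statement is true, so Elif is a knight.
Consider Freya. Suppose Freya is a knave.
Then whichever role Viktor has, Viktor's statement has the wrong truth value — contradiction.
So Freya is a knight.
With that fixed, Viktor's statement is false, so Viktor is a knave.
With that fixed, Kofi's statement is true, so Kofi is a knight.

Freya: knight, Elif: knight, Oren: knight, Wade: knight, Viktor: knave, Kofi: knight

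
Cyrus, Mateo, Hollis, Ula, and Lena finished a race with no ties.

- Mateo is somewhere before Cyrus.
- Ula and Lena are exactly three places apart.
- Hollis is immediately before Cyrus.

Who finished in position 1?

With clue 1, Cyrus is ruled out for place 1.
With clues 1–3, Hollis, Lena, and Ula are ruled out for place 1.
So place 1 is Mateo.

Mateo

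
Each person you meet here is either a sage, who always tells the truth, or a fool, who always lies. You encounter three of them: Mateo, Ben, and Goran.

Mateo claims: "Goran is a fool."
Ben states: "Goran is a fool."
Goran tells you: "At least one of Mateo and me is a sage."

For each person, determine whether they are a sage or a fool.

Mateo: fool, Ben: fool, Goran: sage

Consider Mateo. Suppose Mateo is a sage.
Then no assignment of the remaining roles makes every statement match its speaker's type — contradiction.
So Mateo is a fool.
Consider Ben. Suppose Ben is a sage.
Then no assignment of the remaining roles makes every statement match its speaker's type — contradiction.
So Ben is a fool.
Consider Goran. Suppose Goran is a fool.
Then Mateo's statement comes out true, contradicting Mateo being a fool.
So Goran is a sage.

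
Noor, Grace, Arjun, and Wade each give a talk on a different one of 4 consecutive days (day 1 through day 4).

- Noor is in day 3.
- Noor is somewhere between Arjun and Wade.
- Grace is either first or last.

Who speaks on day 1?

With clue 1, Noor is ruled out for day 1.
With clues 1–3, Arjun and Wade are ruled out for day 1.
So day 1 is Grace.

Grace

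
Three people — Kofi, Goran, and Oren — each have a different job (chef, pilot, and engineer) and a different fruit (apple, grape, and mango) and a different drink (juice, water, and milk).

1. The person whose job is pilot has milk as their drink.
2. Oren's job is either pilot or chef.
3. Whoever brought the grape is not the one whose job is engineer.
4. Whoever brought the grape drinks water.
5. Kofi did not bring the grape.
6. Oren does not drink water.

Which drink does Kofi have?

juice

With clues 1–5, water is impossible for Kofi's drink.
With clues 1–6, milk is impossible for Kofi's drink.
That leaves juice.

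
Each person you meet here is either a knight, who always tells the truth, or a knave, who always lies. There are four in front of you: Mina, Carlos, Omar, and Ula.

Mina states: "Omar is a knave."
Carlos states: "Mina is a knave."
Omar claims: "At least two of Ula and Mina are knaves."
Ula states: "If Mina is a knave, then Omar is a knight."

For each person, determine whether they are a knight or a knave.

Consider Mina. Suppose Mina is a knave.
Then no assignment of the remaining roles makes every statement match its speaker's type — contradiction.
So Mina is a knight.
With that fixed, Carlos's statement is false, so Carlos is a knave.
With that fixed, Omar's statement is false, so Omar is a knave.
With that fixed, Ula's statement is true, so Ula is a knight.

Mina: knight, Carlos: knave, Omar: knave, Ula: knight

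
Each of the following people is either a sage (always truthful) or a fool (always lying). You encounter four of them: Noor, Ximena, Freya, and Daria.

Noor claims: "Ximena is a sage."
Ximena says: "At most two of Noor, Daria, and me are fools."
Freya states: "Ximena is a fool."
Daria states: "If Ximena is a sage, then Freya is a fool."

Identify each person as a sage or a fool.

Consider Noor. Suppose Noor is a fool.
Then no assignment of the remaining roles makes every statement match its speaker's type — contradiction.
So Noor is a sage.
With that fixed, Ximena's statement is true, so Ximena is a sage.
With that fixed, Freya's statement is false, so Freya is a fool.
With that fixed, Daria's statement is true, so Daria is a sage.

Noor: sage, Ximena: sage, Freya: fool, Daria: sage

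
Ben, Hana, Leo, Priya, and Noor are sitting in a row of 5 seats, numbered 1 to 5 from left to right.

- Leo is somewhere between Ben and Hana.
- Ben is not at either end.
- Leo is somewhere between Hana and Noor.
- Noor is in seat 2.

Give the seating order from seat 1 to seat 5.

Priya, Noor, Ben, Leo, Hana

From clue 1: Leo is in {2,3,4}.
From clues 1–2: Ben is in {2,3,4}.
From clues 1–4: Priya → seat 1, Noor → seat 2, Ben → seat 3, Leo → seat 4, Hana → seat 5.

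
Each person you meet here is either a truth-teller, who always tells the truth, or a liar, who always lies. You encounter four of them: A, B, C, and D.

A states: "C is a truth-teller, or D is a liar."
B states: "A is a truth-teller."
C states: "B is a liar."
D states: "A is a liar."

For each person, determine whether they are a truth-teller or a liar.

Consider A. Suppose A is a liar.
Then no assignment of the remaining roles makes every statement match its speaker's type — contradiction.
So A is a truth-teller.
With that fixed, B's statement is true, so B is a truth-teller.
With that fixed, C's statement is false, so C is a liar.
With that fixed, D's statement is false, so D is a liar.

A: truth-teller, B: truth-teller, C: liar, D: liar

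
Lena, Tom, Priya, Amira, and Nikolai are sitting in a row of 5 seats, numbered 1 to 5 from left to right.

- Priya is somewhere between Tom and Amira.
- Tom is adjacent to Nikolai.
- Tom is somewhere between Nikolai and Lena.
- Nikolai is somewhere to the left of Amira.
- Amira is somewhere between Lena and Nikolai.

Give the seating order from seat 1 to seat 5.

Nikolai, Tom, Priya, Amira, Lena

From clue 1: Priya is in {2,3,4}.
From clues 1–3: Tom is in {2,4}.
From clues 1–4: Tom → seat 2.
From clues 1–5: Nikolai → seat 1, Priya → seat 3, Amira → seat 4, Lena → seat 5.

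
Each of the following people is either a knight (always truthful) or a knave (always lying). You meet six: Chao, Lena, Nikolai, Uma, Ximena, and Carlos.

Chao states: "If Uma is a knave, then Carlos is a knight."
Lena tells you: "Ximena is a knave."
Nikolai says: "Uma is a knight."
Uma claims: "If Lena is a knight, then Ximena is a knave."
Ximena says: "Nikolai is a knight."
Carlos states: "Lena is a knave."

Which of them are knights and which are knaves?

Chao: knight, Lena: knave, Nikolai: knight, Uma: knight, Ximena: knight, Carlos: knight

Consider Chao. Suppose Chao is a knave.
Then no assignment of the remaining roles makes every statement match its speaker's type — contradiction.
So Chao is a knight.
Consider Lena. Suppose Lena is a knight.
Then no assignment of the remaining roles makes every statement match its speaker's type — contradiction.
So Lena is a knave.
With that fixed, Uma's statement is true, so Uma is a knight.
With that fixed, Carlos's statement is true, so Carlos is a knight.
With that fixed, Nikolai's statement is true, so Nikolai is a knight.
With that fixed, Ximena's statement is true, so Ximena is a knight.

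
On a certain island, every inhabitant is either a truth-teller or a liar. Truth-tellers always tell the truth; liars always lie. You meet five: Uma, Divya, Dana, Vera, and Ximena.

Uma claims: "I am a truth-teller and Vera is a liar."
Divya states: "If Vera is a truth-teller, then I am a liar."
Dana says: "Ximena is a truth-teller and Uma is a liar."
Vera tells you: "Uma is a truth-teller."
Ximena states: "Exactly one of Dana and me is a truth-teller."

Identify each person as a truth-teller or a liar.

Consider Uma. Suppose Uma is a truth-teller.
Then no assignment of the remaining roles makes every statement match its speaker's type — contradiction.
So Uma is a liar.
With that fixed, Vera's statement is false, so Vera is a liar.
With that fixed, Divya's statement is true, so Divya is a truth-teller.
Consider Dana. Suppose Dana is a truth-teller.
Then whichever role Ximena has, Ximena's statement has the wrong truth value — contradiction.
So Dana is a liar.
Consider Ximena. Suppose Ximena is a truth-teller.
Then Dana's statement comes out true, contradicting Dana being a liar.
So Ximena is a liar.

Uma: liar, Divya: truth-teller, Dana: liar, Vera: liar, Ximena: liar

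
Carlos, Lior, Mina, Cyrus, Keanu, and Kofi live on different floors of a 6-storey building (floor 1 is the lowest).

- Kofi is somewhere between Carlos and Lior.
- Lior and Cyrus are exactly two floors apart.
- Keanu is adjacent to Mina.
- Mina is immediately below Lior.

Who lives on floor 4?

Kofi

With clues 1–4, Carlos, Cyrus, Keanu, Lior, and Mina are ruled out for floor 4.
So floor 4 is Kofi.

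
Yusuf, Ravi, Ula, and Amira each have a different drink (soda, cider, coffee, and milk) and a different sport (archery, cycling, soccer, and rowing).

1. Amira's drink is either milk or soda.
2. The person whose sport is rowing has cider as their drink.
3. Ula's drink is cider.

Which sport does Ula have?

rowing

With clues 1–3, archery, cycling, and soccer are impossible for Ula's sport.
That leaves rowing.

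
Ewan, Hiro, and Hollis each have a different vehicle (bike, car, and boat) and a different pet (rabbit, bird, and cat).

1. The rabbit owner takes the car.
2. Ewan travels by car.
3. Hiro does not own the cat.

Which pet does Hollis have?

cat

With clues 1–2, rabbit is impossible for Hollis's pet.
With clues 1–3, bird is impossible for Hollis's pet.
That leaves cat.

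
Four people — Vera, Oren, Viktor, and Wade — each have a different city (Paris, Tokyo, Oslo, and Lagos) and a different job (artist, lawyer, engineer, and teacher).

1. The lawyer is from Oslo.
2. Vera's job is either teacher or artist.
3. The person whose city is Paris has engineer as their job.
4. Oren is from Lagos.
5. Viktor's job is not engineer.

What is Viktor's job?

lawyer

With clues 1–4, artist and teacher are impossible for Viktor's job.
With clues 1–5, engineer is impossible for Viktor's job.
That leaves lawyer.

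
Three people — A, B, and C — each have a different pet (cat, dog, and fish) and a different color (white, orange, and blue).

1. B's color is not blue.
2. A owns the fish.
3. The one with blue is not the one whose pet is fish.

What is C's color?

blue

With clues 1–3, orange and white are impossible for C's color.
That leaves blue.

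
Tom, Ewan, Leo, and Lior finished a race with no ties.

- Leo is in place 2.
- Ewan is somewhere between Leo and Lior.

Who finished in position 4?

Lior

With clue 1, Leo is ruled out for place 4.
With clues 1–2, Ewan and Tom are ruled out for place 4.
So place 4 is Lior.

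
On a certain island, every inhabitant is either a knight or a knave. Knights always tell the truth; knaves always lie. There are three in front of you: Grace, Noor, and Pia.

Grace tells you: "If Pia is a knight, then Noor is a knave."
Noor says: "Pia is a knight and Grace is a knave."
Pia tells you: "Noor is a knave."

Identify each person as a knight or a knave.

Grace: knight, Noor: knave, Pia: knight

Consider Grace. Suppose Grace is a knave.
Then no assignment of the remaining roles makes every statement match its speaker's type — contradiction.
So Grace is a knight.
With that fixed, Noor's statement is false, so Noor is a knave.
With that fixed, Pia's statement is true, so Pia is a knight.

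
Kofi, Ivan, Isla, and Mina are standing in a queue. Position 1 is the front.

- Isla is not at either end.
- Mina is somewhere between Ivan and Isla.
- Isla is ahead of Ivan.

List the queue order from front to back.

Kofi, Isla, Mina, Ivan

From clue 1: Isla is in {2,3}.
From clues 1–2: Kofi is in {1,4}.
From clues 1–3: Kofi → position 1, Isla → position 2, Mina → position 3, Ivan → position 4.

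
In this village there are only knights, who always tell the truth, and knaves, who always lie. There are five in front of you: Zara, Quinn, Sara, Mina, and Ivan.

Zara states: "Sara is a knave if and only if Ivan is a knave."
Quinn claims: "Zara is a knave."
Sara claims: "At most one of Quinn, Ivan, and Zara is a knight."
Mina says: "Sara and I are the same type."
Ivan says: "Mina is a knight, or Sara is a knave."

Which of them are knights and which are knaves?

Consider Zara. Suppose Zara is a knight.
Then no assignment of the remaining roles makes every statement match its speaker's type — contradiction.
So Zara is a knave.
With that fixed, Quinn's statement is true, so Quinn is a knight.
Consider Sara. Suppose Sara is a knave.
Then whichever role Mina has, Mina's statement has the wrong truth value — contradiction.
So Sara is a knight.
Consider Mina. Suppose Mina is a knight.
Then no assignment of the remaining roles makes every statement match its speaker's type — contradiction.
So Mina is a knave.
With that fixed, Ivan's statement is false, so Ivan is a knave.

Zara: knave, Quinn: knight, Sara: knight, Mina: knave, Ivan: knave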